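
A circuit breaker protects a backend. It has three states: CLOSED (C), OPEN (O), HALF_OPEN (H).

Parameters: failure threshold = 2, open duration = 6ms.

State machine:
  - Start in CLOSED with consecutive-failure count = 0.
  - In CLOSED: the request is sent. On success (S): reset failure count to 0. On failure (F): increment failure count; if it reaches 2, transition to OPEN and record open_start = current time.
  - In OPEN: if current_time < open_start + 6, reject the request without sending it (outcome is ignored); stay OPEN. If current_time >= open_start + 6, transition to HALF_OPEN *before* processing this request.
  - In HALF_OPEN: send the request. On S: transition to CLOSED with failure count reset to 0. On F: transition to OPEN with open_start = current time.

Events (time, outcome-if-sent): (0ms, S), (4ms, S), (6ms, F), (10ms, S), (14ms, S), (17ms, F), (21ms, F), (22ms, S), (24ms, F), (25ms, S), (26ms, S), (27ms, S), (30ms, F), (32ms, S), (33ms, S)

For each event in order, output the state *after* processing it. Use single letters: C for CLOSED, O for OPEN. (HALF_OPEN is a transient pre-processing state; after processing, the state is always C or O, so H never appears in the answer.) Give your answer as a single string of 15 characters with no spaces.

State after each event:
  event#1 t=0ms outcome=S: state=CLOSED
  event#2 t=4ms outcome=S: state=CLOSED
  event#3 t=6ms outcome=F: state=CLOSED
  event#4 t=10ms outcome=S: state=CLOSED
  event#5 t=14ms outcome=S: state=CLOSED
  event#6 t=17ms outcome=F: state=CLOSED
  event#7 t=21ms outcome=F: state=OPEN
  event#8 t=22ms outcome=S: state=OPEN
  event#9 t=24ms outcome=F: state=OPEN
  event#10 t=25ms outcome=S: state=OPEN
  event#11 t=26ms outcome=S: state=OPEN
  event#12 t=27ms outcome=S: state=CLOSED
  event#13 t=30ms outcome=F: state=CLOSED
  event#14 t=32ms outcome=S: state=CLOSED
  event#15 t=33ms outcome=S: state=CLOSED

Answer: CCCCCCOOOOOCCCC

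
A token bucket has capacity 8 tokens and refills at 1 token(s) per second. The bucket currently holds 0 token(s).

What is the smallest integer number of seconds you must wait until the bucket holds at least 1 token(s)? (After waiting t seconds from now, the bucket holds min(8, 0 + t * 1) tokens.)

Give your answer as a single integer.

Need 0 + t * 1 >= 1, so t >= 1/1.
Smallest integer t = ceil(1/1) = 1.

Answer: 1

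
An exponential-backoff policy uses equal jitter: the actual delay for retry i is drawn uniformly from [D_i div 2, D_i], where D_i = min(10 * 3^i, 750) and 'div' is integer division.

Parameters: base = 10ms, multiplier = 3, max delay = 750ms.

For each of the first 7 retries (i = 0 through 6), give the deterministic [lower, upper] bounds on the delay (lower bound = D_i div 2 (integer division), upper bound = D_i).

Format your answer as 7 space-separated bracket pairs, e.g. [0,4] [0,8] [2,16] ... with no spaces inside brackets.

Computing bounds per retry:
  i=0: D_i=min(10*3^0,750)=10, bounds=[5,10]
  i=1: D_i=min(10*3^1,750)=30, bounds=[15,30]
  i=2: D_i=min(10*3^2,750)=90, bounds=[45,90]
  i=3: D_i=min(10*3^3,750)=270, bounds=[135,270]
  i=4: D_i=min(10*3^4,750)=750, bounds=[375,750]
  i=5: D_i=min(10*3^5,750)=750, bounds=[375,750]
  i=6: D_i=min(10*3^6,750)=750, bounds=[375,750]

Answer: [5,10] [15,30] [45,90] [135,270] [375,750] [375,750] [375,750]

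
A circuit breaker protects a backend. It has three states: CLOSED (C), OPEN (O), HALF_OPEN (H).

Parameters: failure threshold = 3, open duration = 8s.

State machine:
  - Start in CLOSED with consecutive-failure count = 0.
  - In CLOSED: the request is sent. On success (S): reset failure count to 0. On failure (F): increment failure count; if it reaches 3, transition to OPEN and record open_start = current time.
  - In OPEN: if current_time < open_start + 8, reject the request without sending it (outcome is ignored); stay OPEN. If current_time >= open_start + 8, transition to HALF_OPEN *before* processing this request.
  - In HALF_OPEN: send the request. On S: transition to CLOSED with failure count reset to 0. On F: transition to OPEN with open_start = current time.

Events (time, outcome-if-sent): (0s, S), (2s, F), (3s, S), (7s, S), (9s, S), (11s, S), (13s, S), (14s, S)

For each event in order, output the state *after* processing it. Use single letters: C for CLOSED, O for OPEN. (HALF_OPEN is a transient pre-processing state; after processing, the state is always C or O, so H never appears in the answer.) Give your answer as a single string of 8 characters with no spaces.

Answer: CCCCCCCC

Derivation:
State after each event:
  event#1 t=0s outcome=S: state=CLOSED
  event#2 t=2s outcome=F: state=CLOSED
  event#3 t=3s outcome=S: state=CLOSED
  event#4 t=7s outcome=S: state=CLOSED
  event#5 t=9s outcome=S: state=CLOSED
  event#6 t=11s outcome=S: state=CLOSED
  event#7 t=13s outcome=S: state=CLOSED
  event#8 t=14s outcome=S: state=CLOSED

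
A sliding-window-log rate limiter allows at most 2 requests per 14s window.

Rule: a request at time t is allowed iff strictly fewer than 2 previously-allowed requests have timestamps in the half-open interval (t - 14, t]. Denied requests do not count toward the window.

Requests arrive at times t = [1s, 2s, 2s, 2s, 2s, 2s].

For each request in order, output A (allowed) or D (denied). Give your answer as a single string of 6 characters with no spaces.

Answer: AADDDD

Derivation:
Tracking allowed requests in the window:
  req#1 t=1s: ALLOW
  req#2 t=2s: ALLOW
  req#3 t=2s: DENY
  req#4 t=2s: DENY
  req#5 t=2s: DENY
  req#6 t=2s: DENY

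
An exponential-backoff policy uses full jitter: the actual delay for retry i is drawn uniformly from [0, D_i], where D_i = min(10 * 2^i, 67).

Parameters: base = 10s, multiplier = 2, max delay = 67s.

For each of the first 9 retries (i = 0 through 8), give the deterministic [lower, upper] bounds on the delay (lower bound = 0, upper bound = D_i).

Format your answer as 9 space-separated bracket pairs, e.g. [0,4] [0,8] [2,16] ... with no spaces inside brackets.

Computing bounds per retry:
  i=0: D_i=min(10*2^0,67)=10, bounds=[0,10]
  i=1: D_i=min(10*2^1,67)=20, bounds=[0,20]
  i=2: D_i=min(10*2^2,67)=40, bounds=[0,40]
  i=3: D_i=min(10*2^3,67)=67, bounds=[0,67]
  i=4: D_i=min(10*2^4,67)=67, bounds=[0,67]
  i=5: D_i=min(10*2^5,67)=67, bounds=[0,67]
  i=6: D_i=min(10*2^6,67)=67, bounds=[0,67]
  i=7: D_i=min(10*2^7,67)=67, bounds=[0,67]
  i=8: D_i=min(10*2^8,67)=67, bounds=[0,67]

Answer: [0,10] [0,20] [0,40] [0,67] [0,67] [0,67] [0,67] [0,67] [0,67]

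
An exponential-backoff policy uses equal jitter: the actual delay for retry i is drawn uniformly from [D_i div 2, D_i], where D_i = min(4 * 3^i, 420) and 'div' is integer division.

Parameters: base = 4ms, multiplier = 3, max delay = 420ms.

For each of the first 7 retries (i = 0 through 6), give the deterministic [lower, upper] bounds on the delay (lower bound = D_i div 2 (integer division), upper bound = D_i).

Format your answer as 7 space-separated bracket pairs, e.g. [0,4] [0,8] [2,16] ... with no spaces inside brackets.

Computing bounds per retry:
  i=0: D_i=min(4*3^0,420)=4, bounds=[2,4]
  i=1: D_i=min(4*3^1,420)=12, bounds=[6,12]
  i=2: D_i=min(4*3^2,420)=36, bounds=[18,36]
  i=3: D_i=min(4*3^3,420)=108, bounds=[54,108]
  i=4: D_i=min(4*3^4,420)=324, bounds=[162,324]
  i=5: D_i=min(4*3^5,420)=420, bounds=[210,420]
  i=6: D_i=min(4*3^6,420)=420, bounds=[210,420]

Answer: [2,4] [6,12] [18,36] [54,108] [162,324] [210,420] [210,420]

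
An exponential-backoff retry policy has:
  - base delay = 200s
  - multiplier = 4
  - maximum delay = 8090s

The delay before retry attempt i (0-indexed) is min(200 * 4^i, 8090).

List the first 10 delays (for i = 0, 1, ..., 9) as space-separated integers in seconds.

Computing each delay:
  i=0: min(200*4^0, 8090) = 200
  i=1: min(200*4^1, 8090) = 800
  i=2: min(200*4^2, 8090) = 3200
  i=3: min(200*4^3, 8090) = 8090
  i=4: min(200*4^4, 8090) = 8090
  i=5: min(200*4^5, 8090) = 8090
  i=6: min(200*4^6, 8090) = 8090
  i=7: min(200*4^7, 8090) = 8090
  i=8: min(200*4^8, 8090) = 8090
  i=9: min(200*4^9, 8090) = 8090

Answer: 200 800 3200 8090 8090 8090 8090 8090 8090 8090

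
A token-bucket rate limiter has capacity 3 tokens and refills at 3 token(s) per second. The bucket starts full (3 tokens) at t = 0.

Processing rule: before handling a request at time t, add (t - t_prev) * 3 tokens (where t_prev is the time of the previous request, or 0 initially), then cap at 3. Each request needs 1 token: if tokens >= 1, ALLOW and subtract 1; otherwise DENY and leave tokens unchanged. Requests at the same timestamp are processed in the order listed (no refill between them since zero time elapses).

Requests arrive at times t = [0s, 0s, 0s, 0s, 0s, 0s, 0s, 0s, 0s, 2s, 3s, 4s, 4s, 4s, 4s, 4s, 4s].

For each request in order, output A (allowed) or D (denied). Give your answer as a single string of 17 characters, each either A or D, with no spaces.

Answer: AAADDDDDDAAAAADDD

Derivation:
Simulating step by step:
  req#1 t=0s: ALLOW
  req#2 t=0s: ALLOW
  req#3 t=0s: ALLOW
  req#4 t=0s: DENY
  req#5 t=0s: DENY
  req#6 t=0s: DENY
  req#7 t=0s: DENY
  req#8 t=0s: DENY
  req#9 t=0s: DENY
  req#10 t=2s: ALLOW
  req#11 t=3s: ALLOW
  req#12 t=4s: ALLOW
  req#13 t=4s: ALLOW
  req#14 t=4s: ALLOW
  req#15 t=4s: DENY
  req#16 t=4s: DENY
  req#17 t=4s: DENY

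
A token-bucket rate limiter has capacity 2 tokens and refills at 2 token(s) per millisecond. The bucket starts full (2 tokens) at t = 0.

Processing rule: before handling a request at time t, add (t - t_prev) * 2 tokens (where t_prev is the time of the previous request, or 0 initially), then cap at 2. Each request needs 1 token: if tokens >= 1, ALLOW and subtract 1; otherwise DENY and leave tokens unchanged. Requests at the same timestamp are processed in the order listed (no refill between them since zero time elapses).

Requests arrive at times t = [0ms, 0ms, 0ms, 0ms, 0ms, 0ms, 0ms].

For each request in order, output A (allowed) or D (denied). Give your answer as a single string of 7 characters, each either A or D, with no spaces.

Simulating step by step:
  req#1 t=0ms: ALLOW
  req#2 t=0ms: ALLOW
  req#3 t=0ms: DENY
  req#4 t=0ms: DENY
  req#5 t=0ms: DENY
  req#6 t=0ms: DENY
  req#7 t=0ms: DENY

Answer: AADDDDD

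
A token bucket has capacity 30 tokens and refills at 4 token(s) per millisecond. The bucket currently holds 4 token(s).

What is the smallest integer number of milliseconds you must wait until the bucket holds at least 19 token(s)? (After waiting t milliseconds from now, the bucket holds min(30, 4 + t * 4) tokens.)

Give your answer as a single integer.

Need 4 + t * 4 >= 19, so t >= 15/4.
Smallest integer t = ceil(15/4) = 4.

Answer: 4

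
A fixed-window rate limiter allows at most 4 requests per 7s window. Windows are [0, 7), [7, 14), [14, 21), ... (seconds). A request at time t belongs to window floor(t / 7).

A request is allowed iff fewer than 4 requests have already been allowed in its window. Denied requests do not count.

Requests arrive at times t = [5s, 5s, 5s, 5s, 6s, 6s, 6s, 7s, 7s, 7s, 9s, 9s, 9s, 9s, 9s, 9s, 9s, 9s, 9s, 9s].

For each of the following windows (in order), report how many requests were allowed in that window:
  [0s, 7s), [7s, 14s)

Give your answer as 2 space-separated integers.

Processing requests:
  req#1 t=5s (window 0): ALLOW
  req#2 t=5s (window 0): ALLOW
  req#3 t=5s (window 0): ALLOW
  req#4 t=5s (window 0): ALLOW
  req#5 t=6s (window 0): DENY
  req#6 t=6s (window 0): DENY
  req#7 t=6s (window 0): DENY
  req#8 t=7s (window 1): ALLOW
  req#9 t=7s (window 1): ALLOW
  req#10 t=7s (window 1): ALLOW
  req#11 t=9s (window 1): ALLOW
  req#12 t=9s (window 1): DENY
  req#13 t=9s (window 1): DENY
  req#14 t=9s (window 1): DENY
  req#15 t=9s (window 1): DENY
  req#16 t=9s (window 1): DENY
  req#17 t=9s (window 1): DENY
  req#18 t=9s (window 1): DENY
  req#19 t=9s (window 1): DENY
  req#20 t=9s (window 1): DENY

Allowed counts by window: 4 4

Answer: 4 4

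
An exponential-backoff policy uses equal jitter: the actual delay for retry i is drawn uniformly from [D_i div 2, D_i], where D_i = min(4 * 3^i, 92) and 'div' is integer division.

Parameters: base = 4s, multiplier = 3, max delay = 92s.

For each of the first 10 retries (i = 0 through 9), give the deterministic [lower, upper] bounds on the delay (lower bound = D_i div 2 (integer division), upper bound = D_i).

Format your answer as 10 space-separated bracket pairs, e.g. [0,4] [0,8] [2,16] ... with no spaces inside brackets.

Answer: [2,4] [6,12] [18,36] [46,92] [46,92] [46,92] [46,92] [46,92] [46,92] [46,92]

Derivation:
Computing bounds per retry:
  i=0: D_i=min(4*3^0,92)=4, bounds=[2,4]
  i=1: D_i=min(4*3^1,92)=12, bounds=[6,12]
  i=2: D_i=min(4*3^2,92)=36, bounds=[18,36]
  i=3: D_i=min(4*3^3,92)=92, bounds=[46,92]
  i=4: D_i=min(4*3^4,92)=92, bounds=[46,92]
  i=5: D_i=min(4*3^5,92)=92, bounds=[46,92]
  i=6: D_i=min(4*3^6,92)=92, bounds=[46,92]
  i=7: D_i=min(4*3^7,92)=92, bounds=[46,92]
  i=8: D_i=min(4*3^8,92)=92, bounds=[46,92]
  i=9: D_i=min(4*3^9,92)=92, bounds=[46,92]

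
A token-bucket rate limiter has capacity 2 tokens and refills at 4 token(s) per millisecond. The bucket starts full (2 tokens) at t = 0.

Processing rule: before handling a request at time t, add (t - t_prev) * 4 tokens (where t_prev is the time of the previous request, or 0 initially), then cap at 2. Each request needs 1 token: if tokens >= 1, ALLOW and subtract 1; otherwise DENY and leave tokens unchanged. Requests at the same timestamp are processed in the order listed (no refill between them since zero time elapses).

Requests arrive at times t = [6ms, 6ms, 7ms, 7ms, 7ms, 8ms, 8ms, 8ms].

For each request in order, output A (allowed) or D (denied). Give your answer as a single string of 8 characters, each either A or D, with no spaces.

Answer: AAAADAAD

Derivation:
Simulating step by step:
  req#1 t=6ms: ALLOW
  req#2 t=6ms: ALLOW
  req#3 t=7ms: ALLOW
  req#4 t=7ms: ALLOW
  req#5 t=7ms: DENY
  req#6 t=8ms: ALLOW
  req#7 t=8ms: ALLOW
  req#8 t=8ms: DENY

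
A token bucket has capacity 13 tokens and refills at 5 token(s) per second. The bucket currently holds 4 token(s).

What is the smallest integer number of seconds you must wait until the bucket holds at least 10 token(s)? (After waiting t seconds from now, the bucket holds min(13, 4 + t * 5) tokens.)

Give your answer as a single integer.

Need 4 + t * 5 >= 10, so t >= 6/5.
Smallest integer t = ceil(6/5) = 2.

Answer: 2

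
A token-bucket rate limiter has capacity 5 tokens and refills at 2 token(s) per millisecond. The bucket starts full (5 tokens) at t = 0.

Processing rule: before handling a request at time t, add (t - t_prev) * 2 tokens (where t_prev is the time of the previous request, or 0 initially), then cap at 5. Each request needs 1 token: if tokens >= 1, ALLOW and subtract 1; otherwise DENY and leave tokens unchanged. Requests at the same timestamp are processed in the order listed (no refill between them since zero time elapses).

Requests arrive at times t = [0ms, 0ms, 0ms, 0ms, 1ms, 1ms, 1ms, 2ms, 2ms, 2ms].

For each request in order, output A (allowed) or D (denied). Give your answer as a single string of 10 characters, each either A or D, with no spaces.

Answer: AAAAAAAAAD

Derivation:
Simulating step by step:
  req#1 t=0ms: ALLOW
  req#2 t=0ms: ALLOW
  req#3 t=0ms: ALLOW
  req#4 t=0ms: ALLOW
  req#5 t=1ms: ALLOW
  req#6 t=1ms: ALLOW
  req#7 t=1ms: ALLOW
  req#8 t=2ms: ALLOW
  req#9 t=2ms: ALLOW
  req#10 t=2ms: DENY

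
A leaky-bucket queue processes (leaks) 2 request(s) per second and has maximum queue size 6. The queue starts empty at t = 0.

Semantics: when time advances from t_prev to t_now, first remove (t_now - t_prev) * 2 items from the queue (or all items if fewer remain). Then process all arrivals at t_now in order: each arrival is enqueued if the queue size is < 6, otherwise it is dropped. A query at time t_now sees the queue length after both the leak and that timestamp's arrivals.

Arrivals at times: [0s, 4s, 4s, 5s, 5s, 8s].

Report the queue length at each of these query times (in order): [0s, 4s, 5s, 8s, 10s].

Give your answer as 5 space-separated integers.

Answer: 1 2 2 1 0

Derivation:
Queue lengths at query times:
  query t=0s: backlog = 1
  query t=4s: backlog = 2
  query t=5s: backlog = 2
  query t=8s: backlog = 1
  query t=10s: backlog = 0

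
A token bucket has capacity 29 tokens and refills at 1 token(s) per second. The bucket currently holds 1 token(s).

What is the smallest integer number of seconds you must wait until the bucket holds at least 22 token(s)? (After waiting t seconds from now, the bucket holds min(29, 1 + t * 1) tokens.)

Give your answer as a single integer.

Answer: 21

Derivation:
Need 1 + t * 1 >= 22, so t >= 21/1.
Smallest integer t = ceil(21/1) = 21.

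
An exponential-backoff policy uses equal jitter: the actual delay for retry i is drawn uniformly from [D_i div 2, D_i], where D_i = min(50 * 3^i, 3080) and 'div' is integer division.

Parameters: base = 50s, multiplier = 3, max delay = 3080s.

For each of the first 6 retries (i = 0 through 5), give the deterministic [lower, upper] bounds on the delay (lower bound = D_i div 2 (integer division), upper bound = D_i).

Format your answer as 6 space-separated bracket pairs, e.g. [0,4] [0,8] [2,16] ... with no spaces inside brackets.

Answer: [25,50] [75,150] [225,450] [675,1350] [1540,3080] [1540,3080]

Derivation:
Computing bounds per retry:
  i=0: D_i=min(50*3^0,3080)=50, bounds=[25,50]
  i=1: D_i=min(50*3^1,3080)=150, bounds=[75,150]
  i=2: D_i=min(50*3^2,3080)=450, bounds=[225,450]
  i=3: D_i=min(50*3^3,3080)=1350, bounds=[675,1350]
  i=4: D_i=min(50*3^4,3080)=3080, bounds=[1540,3080]
  i=5: D_i=min(50*3^5,3080)=3080, bounds=[1540,3080]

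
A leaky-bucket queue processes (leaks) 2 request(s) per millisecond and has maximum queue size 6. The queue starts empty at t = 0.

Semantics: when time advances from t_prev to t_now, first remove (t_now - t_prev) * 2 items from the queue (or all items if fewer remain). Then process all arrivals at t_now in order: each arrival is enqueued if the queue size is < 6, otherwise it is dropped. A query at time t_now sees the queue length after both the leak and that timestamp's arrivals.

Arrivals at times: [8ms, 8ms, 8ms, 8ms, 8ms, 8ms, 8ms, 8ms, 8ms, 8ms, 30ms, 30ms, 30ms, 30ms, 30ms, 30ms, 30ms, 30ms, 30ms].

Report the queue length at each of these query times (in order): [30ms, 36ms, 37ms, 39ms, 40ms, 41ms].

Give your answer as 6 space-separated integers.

Answer: 6 0 0 0 0 0

Derivation:
Queue lengths at query times:
  query t=30ms: backlog = 6
  query t=36ms: backlog = 0
  query t=37ms: backlog = 0
  query t=39ms: backlog = 0
  query t=40ms: backlog = 0
  query t=41ms: backlog = 0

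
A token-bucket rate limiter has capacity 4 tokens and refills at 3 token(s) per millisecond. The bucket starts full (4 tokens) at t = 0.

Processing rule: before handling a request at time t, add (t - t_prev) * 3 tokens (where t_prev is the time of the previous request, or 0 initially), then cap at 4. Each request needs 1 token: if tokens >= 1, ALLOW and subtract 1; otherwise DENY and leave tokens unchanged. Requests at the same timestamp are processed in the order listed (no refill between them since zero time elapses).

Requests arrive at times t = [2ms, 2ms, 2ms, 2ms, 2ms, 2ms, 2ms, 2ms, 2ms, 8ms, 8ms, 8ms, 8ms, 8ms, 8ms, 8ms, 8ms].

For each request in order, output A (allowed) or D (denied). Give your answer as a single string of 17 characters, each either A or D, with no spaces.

Simulating step by step:
  req#1 t=2ms: ALLOW
  req#2 t=2ms: ALLOW
  req#3 t=2ms: ALLOW
  req#4 t=2ms: ALLOW
  req#5 t=2ms: DENY
  req#6 t=2ms: DENY
  req#7 t=2ms: DENY
  req#8 t=2ms: DENY
  req#9 t=2ms: DENY
  req#10 t=8ms: ALLOW
  req#11 t=8ms: ALLOW
  req#12 t=8ms: ALLOW
  req#13 t=8ms: ALLOW
  req#14 t=8ms: DENY
  req#15 t=8ms: DENY
  req#16 t=8ms: DENY
  req#17 t=8ms: DENY

Answer: AAAADDDDDAAAADDDD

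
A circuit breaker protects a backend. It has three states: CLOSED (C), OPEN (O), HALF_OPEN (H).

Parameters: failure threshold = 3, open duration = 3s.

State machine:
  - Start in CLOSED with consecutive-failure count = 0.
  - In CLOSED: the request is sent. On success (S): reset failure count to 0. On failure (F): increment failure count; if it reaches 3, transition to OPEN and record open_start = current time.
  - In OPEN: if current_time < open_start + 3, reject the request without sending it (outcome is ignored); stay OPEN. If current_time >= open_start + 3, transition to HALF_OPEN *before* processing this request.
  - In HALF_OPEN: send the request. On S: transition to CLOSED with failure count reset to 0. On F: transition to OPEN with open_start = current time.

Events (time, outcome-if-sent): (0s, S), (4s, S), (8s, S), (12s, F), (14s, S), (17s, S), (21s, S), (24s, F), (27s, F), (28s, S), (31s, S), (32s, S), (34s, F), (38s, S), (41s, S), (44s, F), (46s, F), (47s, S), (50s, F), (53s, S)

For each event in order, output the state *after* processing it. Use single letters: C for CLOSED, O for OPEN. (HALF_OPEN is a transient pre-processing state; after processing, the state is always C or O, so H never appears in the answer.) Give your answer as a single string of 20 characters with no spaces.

State after each event:
  event#1 t=0s outcome=S: state=CLOSED
  event#2 t=4s outcome=S: state=CLOSED
  event#3 t=8s outcome=S: state=CLOSED
  event#4 t=12s outcome=F: state=CLOSED
  event#5 t=14s outcome=S: state=CLOSED
  event#6 t=17s outcome=S: state=CLOSED
  event#7 t=21s outcome=S: state=CLOSED
  event#8 t=24s outcome=F: state=CLOSED
  event#9 t=27s outcome=F: state=CLOSED
  event#10 t=28s outcome=S: state=CLOSED
  event#11 t=31s outcome=S: state=CLOSED
  event#12 t=32s outcome=S: state=CLOSED
  event#13 t=34s outcome=F: state=CLOSED
  event#14 t=38s outcome=S: state=CLOSED
  event#15 t=41s outcome=S: state=CLOSED
  event#16 t=44s outcome=F: state=CLOSED
  event#17 t=46s outcome=F: state=CLOSED
  event#18 t=47s outcome=S: state=CLOSED
  event#19 t=50s outcome=F: state=CLOSED
  event#20 t=53s outcome=S: state=CLOSED

Answer: CCCCCCCCCCCCCCCCCCCC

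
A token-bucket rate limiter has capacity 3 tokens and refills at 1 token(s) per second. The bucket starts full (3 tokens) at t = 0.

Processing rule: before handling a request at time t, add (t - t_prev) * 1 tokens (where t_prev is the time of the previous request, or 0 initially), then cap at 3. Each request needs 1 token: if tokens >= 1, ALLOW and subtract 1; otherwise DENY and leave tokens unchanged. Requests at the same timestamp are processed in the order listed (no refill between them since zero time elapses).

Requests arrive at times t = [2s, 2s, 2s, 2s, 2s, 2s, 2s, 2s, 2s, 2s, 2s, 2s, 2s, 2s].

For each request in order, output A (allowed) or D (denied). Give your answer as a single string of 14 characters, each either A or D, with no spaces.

Simulating step by step:
  req#1 t=2s: ALLOW
  req#2 t=2s: ALLOW
  req#3 t=2s: ALLOW
  req#4 t=2s: DENY
  req#5 t=2s: DENY
  req#6 t=2s: DENY
  req#7 t=2s: DENY
  req#8 t=2s: DENY
  req#9 t=2s: DENY
  req#10 t=2s: DENY
  req#11 t=2s: DENY
  req#12 t=2s: DENY
  req#13 t=2s: DENY
  req#14 t=2s: DENY

Answer: AAADDDDDDDDDDD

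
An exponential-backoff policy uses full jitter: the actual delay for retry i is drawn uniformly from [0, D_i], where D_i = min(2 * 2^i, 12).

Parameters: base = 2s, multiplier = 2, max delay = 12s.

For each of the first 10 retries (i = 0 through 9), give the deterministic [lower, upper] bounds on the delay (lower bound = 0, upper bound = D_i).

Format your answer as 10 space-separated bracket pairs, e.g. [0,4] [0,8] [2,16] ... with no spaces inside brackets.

Computing bounds per retry:
  i=0: D_i=min(2*2^0,12)=2, bounds=[0,2]
  i=1: D_i=min(2*2^1,12)=4, bounds=[0,4]
  i=2: D_i=min(2*2^2,12)=8, bounds=[0,8]
  i=3: D_i=min(2*2^3,12)=12, bounds=[0,12]
  i=4: D_i=min(2*2^4,12)=12, bounds=[0,12]
  i=5: D_i=min(2*2^5,12)=12, bounds=[0,12]
  i=6: D_i=min(2*2^6,12)=12, bounds=[0,12]
  i=7: D_i=min(2*2^7,12)=12, bounds=[0,12]
  i=8: D_i=min(2*2^8,12)=12, bounds=[0,12]
  i=9: D_i=min(2*2^9,12)=12, bounds=[0,12]

Answer: [0,2] [0,4] [0,8] [0,12] [0,12] [0,12] [0,12] [0,12] [0,12] [0,12]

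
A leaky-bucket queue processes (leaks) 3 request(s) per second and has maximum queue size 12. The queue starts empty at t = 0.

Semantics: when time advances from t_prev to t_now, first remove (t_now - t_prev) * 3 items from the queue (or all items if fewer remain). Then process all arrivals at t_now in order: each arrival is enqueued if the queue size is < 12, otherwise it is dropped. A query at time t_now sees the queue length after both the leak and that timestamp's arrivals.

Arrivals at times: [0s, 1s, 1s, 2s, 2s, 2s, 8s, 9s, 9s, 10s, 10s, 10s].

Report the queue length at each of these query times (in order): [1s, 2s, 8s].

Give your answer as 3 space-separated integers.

Queue lengths at query times:
  query t=1s: backlog = 2
  query t=2s: backlog = 3
  query t=8s: backlog = 1

Answer: 2 3 1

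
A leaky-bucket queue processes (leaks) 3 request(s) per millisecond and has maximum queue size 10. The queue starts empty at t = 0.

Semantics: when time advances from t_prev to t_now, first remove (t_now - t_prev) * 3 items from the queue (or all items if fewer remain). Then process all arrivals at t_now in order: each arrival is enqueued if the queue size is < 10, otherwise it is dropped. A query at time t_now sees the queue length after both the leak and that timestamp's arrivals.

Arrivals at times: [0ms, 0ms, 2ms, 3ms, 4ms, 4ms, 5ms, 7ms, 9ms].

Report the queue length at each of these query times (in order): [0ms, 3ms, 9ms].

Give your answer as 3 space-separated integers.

Answer: 2 1 1

Derivation:
Queue lengths at query times:
  query t=0ms: backlog = 2
  query t=3ms: backlog = 1
  query t=9ms: backlog = 1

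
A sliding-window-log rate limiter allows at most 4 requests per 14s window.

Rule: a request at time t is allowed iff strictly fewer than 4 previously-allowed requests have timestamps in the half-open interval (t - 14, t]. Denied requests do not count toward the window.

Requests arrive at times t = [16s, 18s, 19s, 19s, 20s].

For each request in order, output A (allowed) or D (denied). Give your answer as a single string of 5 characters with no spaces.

Answer: AAAAD

Derivation:
Tracking allowed requests in the window:
  req#1 t=16s: ALLOW
  req#2 t=18s: ALLOW
  req#3 t=19s: ALLOW
  req#4 t=19s: ALLOW
  req#5 t=20s: DENY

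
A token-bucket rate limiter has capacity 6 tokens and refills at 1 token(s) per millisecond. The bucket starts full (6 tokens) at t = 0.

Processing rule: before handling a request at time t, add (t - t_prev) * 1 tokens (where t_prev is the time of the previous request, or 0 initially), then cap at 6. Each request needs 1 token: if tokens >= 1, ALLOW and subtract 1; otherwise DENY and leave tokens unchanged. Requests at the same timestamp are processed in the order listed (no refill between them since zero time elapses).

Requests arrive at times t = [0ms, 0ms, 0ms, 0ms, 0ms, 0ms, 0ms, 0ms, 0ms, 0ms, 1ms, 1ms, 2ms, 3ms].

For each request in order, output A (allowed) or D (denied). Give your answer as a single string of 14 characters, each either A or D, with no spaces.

Answer: AAAAAADDDDADAA

Derivation:
Simulating step by step:
  req#1 t=0ms: ALLOW
  req#2 t=0ms: ALLOW
  req#3 t=0ms: ALLOW
  req#4 t=0ms: ALLOW
  req#5 t=0ms: ALLOW
  req#6 t=0ms: ALLOW
  req#7 t=0ms: DENY
  req#8 t=0ms: DENY
  req#9 t=0ms: DENY
  req#10 t=0ms: DENY
  req#11 t=1ms: ALLOW
  req#12 t=1ms: DENY
  req#13 t=2ms: ALLOW
  req#14 t=3ms: ALLOW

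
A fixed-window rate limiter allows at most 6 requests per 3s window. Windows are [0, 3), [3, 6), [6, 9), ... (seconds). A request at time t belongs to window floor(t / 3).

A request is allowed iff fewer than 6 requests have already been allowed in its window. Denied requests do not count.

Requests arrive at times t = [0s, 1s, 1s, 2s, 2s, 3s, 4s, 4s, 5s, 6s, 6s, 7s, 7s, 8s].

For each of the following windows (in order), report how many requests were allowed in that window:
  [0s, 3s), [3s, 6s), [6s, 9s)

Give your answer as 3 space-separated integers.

Answer: 5 4 5

Derivation:
Processing requests:
  req#1 t=0s (window 0): ALLOW
  req#2 t=1s (window 0): ALLOW
  req#3 t=1s (window 0): ALLOW
  req#4 t=2s (window 0): ALLOW
  req#5 t=2s (window 0): ALLOW
  req#6 t=3s (window 1): ALLOW
  req#7 t=4s (window 1): ALLOW
  req#8 t=4s (window 1): ALLOW
  req#9 t=5s (window 1): ALLOW
  req#10 t=6s (window 2): ALLOW
  req#11 t=6s (window 2): ALLOW
  req#12 t=7s (window 2): ALLOW
  req#13 t=7s (window 2): ALLOW
  req#14 t=8s (window 2): ALLOW

Allowed counts by window: 5 4 5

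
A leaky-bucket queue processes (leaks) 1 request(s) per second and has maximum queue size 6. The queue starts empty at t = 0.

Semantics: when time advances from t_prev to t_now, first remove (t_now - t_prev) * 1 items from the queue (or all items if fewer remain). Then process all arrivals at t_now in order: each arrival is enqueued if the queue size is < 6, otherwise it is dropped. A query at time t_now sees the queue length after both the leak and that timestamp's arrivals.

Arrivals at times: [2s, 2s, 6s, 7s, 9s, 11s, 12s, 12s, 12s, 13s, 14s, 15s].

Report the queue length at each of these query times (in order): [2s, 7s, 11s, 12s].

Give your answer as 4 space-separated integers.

Answer: 2 1 1 3

Derivation:
Queue lengths at query times:
  query t=2s: backlog = 2
  query t=7s: backlog = 1
  query t=11s: backlog = 1
  query t=12s: backlog = 3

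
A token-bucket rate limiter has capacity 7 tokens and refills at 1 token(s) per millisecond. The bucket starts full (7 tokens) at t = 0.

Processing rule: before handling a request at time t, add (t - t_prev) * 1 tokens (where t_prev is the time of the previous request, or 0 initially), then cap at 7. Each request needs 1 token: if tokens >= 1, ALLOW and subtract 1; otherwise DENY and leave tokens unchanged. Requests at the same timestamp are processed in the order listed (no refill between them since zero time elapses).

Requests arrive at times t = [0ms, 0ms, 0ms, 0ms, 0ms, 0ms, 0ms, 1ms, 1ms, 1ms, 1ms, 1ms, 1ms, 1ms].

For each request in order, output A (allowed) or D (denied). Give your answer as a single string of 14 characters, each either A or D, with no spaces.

Simulating step by step:
  req#1 t=0ms: ALLOW
  req#2 t=0ms: ALLOW
  req#3 t=0ms: ALLOW
  req#4 t=0ms: ALLOW
  req#5 t=0ms: ALLOW
  req#6 t=0ms: ALLOW
  req#7 t=0ms: ALLOW
  req#8 t=1ms: ALLOW
  req#9 t=1ms: DENY
  req#10 t=1ms: DENY
  req#11 t=1ms: DENY
  req#12 t=1ms: DENY
  req#13 t=1ms: DENY
  req#14 t=1ms: DENY

Answer: AAAAAAAADDDDDD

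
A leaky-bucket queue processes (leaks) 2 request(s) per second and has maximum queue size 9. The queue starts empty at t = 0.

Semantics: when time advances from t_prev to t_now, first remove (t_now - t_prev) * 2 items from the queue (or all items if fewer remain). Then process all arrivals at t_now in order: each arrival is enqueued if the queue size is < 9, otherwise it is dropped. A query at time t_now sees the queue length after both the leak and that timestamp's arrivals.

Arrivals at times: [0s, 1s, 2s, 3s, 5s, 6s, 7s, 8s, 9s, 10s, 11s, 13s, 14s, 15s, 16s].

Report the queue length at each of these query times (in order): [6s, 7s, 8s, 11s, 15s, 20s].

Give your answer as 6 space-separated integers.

Answer: 1 1 1 1 1 0

Derivation:
Queue lengths at query times:
  query t=6s: backlog = 1
  query t=7s: backlog = 1
  query t=8s: backlog = 1
  query t=11s: backlog = 1
  query t=15s: backlog = 1
  query t=20s: backlog = 0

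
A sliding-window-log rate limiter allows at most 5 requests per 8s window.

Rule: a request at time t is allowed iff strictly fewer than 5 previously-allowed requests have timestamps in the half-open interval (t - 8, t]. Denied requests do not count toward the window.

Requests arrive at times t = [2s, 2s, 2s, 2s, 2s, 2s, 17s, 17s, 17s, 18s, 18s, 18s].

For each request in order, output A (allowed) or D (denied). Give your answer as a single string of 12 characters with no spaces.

Tracking allowed requests in the window:
  req#1 t=2s: ALLOW
  req#2 t=2s: ALLOW
  req#3 t=2s: ALLOW
  req#4 t=2s: ALLOW
  req#5 t=2s: ALLOW
  req#6 t=2s: DENY
  req#7 t=17s: ALLOW
  req#8 t=17s: ALLOW
  req#9 t=17s: ALLOW
  req#10 t=18s: ALLOW
  req#11 t=18s: ALLOW
  req#12 t=18s: DENY

Answer: AAAAADAAAAAD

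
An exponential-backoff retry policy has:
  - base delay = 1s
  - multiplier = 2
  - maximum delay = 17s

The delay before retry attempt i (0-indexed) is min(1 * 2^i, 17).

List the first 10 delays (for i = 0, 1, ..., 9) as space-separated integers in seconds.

Computing each delay:
  i=0: min(1*2^0, 17) = 1
  i=1: min(1*2^1, 17) = 2
  i=2: min(1*2^2, 17) = 4
  i=3: min(1*2^3, 17) = 8
  i=4: min(1*2^4, 17) = 16
  i=5: min(1*2^5, 17) = 17
  i=6: min(1*2^6, 17) = 17
  i=7: min(1*2^7, 17) = 17
  i=8: min(1*2^8, 17) = 17
  i=9: min(1*2^9, 17) = 17

Answer: 1 2 4 8 16 17 17 17 17 17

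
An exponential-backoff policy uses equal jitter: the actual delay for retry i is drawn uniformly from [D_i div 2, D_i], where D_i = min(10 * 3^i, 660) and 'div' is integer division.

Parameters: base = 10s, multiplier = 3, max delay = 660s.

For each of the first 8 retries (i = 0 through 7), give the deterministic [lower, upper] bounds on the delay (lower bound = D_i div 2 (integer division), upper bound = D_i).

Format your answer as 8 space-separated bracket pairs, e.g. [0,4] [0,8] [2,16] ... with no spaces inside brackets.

Computing bounds per retry:
  i=0: D_i=min(10*3^0,660)=10, bounds=[5,10]
  i=1: D_i=min(10*3^1,660)=30, bounds=[15,30]
  i=2: D_i=min(10*3^2,660)=90, bounds=[45,90]
  i=3: D_i=min(10*3^3,660)=270, bounds=[135,270]
  i=4: D_i=min(10*3^4,660)=660, bounds=[330,660]
  i=5: D_i=min(10*3^5,660)=660, bounds=[330,660]
  i=6: D_i=min(10*3^6,660)=660, bounds=[330,660]
  i=7: D_i=min(10*3^7,660)=660, bounds=[330,660]

Answer: [5,10] [15,30] [45,90] [135,270] [330,660] [330,660] [330,660] [330,660]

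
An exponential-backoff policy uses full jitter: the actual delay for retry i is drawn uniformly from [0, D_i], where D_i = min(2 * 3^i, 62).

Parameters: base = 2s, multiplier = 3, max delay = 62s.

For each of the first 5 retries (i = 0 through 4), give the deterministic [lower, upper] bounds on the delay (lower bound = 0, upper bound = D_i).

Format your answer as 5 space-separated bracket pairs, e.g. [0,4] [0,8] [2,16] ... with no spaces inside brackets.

Answer: [0,2] [0,6] [0,18] [0,54] [0,62]

Derivation:
Computing bounds per retry:
  i=0: D_i=min(2*3^0,62)=2, bounds=[0,2]
  i=1: D_i=min(2*3^1,62)=6, bounds=[0,6]
  i=2: D_i=min(2*3^2,62)=18, bounds=[0,18]
  i=3: D_i=min(2*3^3,62)=54, bounds=[0,54]
  i=4: D_i=min(2*3^4,62)=62, bounds=[0,62]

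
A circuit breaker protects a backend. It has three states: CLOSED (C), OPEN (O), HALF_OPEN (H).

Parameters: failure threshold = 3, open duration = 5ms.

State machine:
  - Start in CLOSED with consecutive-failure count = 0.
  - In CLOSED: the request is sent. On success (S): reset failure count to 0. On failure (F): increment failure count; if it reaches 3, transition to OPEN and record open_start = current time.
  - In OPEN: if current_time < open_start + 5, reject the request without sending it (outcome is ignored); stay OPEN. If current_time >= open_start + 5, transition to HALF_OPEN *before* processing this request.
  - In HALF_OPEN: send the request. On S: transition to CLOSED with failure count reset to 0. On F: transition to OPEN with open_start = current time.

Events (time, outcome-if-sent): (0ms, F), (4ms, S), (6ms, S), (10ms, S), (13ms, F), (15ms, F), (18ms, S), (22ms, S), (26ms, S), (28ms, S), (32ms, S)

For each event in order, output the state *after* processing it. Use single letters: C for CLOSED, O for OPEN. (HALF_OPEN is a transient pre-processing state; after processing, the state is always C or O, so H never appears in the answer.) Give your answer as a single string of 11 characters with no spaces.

Answer: CCCCCCCCCCC

Derivation:
State after each event:
  event#1 t=0ms outcome=F: state=CLOSED
  event#2 t=4ms outcome=S: state=CLOSED
  event#3 t=6ms outcome=S: state=CLOSED
  event#4 t=10ms outcome=S: state=CLOSED
  event#5 t=13ms outcome=F: state=CLOSED
  event#6 t=15ms outcome=F: state=CLOSED
  event#7 t=18ms outcome=S: state=CLOSED
  event#8 t=22ms outcome=S: state=CLOSED
  event#9 t=26ms outcome=S: state=CLOSED
  event#10 t=28ms outcome=S: state=CLOSED
  event#11 t=32ms outcome=S: state=CLOSED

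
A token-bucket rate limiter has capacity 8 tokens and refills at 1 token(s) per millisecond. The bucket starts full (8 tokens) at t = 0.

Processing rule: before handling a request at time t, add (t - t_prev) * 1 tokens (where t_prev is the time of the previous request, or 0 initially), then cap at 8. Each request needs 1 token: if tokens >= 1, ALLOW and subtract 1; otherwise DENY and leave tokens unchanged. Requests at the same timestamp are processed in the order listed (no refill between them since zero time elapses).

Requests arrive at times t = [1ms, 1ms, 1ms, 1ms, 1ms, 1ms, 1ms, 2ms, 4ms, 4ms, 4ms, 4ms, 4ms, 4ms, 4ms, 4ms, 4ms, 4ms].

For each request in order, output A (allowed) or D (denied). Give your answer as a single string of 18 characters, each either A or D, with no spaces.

Simulating step by step:
  req#1 t=1ms: ALLOW
  req#2 t=1ms: ALLOW
  req#3 t=1ms: ALLOW
  req#4 t=1ms: ALLOW
  req#5 t=1ms: ALLOW
  req#6 t=1ms: ALLOW
  req#7 t=1ms: ALLOW
  req#8 t=2ms: ALLOW
  req#9 t=4ms: ALLOW
  req#10 t=4ms: ALLOW
  req#11 t=4ms: ALLOW
  req#12 t=4ms: DENY
  req#13 t=4ms: DENY
  req#14 t=4ms: DENY
  req#15 t=4ms: DENY
  req#16 t=4ms: DENY
  req#17 t=4ms: DENY
  req#18 t=4ms: DENY

Answer: AAAAAAAAAAADDDDDDD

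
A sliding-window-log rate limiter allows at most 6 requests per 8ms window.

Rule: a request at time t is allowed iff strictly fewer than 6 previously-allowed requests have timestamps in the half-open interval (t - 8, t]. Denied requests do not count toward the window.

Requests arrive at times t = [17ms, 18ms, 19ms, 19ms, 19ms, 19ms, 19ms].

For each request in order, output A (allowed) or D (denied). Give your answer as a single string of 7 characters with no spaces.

Answer: AAAAAAD

Derivation:
Tracking allowed requests in the window:
  req#1 t=17ms: ALLOW
  req#2 t=18ms: ALLOW
  req#3 t=19ms: ALLOW
  req#4 t=19ms: ALLOW
  req#5 t=19ms: ALLOW
  req#6 t=19ms: ALLOW
  req#7 t=19ms: DENY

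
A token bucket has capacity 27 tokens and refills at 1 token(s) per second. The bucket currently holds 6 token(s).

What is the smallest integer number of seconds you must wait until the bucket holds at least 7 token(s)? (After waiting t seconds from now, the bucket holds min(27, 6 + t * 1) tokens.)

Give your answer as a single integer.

Answer: 1

Derivation:
Need 6 + t * 1 >= 7, so t >= 1/1.
Smallest integer t = ceil(1/1) = 1.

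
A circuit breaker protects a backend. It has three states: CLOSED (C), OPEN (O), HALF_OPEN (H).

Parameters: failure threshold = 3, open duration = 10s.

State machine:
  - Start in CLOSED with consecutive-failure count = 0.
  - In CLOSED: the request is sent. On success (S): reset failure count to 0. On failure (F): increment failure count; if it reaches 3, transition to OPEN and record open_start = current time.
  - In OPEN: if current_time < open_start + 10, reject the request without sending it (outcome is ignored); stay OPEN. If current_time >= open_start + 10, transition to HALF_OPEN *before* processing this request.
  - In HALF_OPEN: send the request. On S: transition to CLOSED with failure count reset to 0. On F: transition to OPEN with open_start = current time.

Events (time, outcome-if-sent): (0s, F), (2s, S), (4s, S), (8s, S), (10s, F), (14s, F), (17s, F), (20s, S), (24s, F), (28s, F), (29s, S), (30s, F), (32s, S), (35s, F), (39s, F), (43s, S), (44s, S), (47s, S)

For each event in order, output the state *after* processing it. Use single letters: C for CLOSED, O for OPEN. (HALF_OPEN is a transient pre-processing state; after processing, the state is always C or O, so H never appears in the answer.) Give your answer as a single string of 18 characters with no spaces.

Answer: CCCCCCOOOOOOOOOOOO

Derivation:
State after each event:
  event#1 t=0s outcome=F: state=CLOSED
  event#2 t=2s outcome=S: state=CLOSED
  event#3 t=4s outcome=S: state=CLOSED
  event#4 t=8s outcome=S: state=CLOSED
  event#5 t=10s outcome=F: state=CLOSED
  event#6 t=14s outcome=F: state=CLOSED
  event#7 t=17s outcome=F: state=OPEN
  event#8 t=20s outcome=S: state=OPEN
  event#9 t=24s outcome=F: state=OPEN
  event#10 t=28s outcome=F: state=OPEN
  event#11 t=29s outcome=S: state=OPEN
  event#12 t=30s outcome=F: state=OPEN
  event#13 t=32s outcome=S: state=OPEN
  event#14 t=35s outcome=F: state=OPEN
  event#15 t=39s outcome=F: state=OPEN
  event#16 t=43s outcome=S: state=OPEN
  event#17 t=44s outcome=S: state=OPEN
  event#18 t=47s outcome=S: state=OPEN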